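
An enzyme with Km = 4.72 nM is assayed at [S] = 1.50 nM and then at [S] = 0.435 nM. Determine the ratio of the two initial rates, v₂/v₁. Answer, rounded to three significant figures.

0.350

The fractional saturations are [S]/(Km+[S]) = 1.50/6.220 = 0.2412 and 0.435/5.155 = 0.08438.
v₂/v₁ is just their ratio: 0.08438/0.2412 = 0.350.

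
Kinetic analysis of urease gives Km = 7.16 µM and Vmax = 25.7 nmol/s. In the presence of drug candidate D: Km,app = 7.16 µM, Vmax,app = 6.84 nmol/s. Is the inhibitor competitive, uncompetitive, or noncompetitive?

noncompetitive

Vmax decreases (25.7 → 6.84 nmol/s) while Km is unchanged — pure noncompetitive inhibition.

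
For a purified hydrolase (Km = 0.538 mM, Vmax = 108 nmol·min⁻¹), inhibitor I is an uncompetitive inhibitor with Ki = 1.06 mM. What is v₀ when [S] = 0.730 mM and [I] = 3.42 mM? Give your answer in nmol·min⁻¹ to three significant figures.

With α = 1 + [I]/Ki = 1 + 3.42/1.06 = 4.226, the uncompetitive rate law is v = (Vmax/α)·[S] / (Km/α + [S]).
v = (108/4.226)×0.730 / (0.538/4.226 + 0.730) = 18.65/0.8573 = 21.8 nmol·min⁻¹.

21.8 nmol·min⁻¹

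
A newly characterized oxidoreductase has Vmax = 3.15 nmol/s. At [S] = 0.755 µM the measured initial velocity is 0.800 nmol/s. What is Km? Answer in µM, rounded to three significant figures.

2.22 µM

From v = Vmax[S]/(Km+[S]), Km = [S](Vmax − v)/v.
Km = 0.755 × (3.15 − 0.800) / 0.800 = 1.774/0.800 = 2.22 µM.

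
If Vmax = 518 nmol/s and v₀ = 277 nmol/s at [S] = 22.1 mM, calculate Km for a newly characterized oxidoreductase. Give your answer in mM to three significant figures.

v/Vmax = 277/518 = 0.5347 = [S]/(Km+[S]).
So Km + [S] = [S]/0.5347 = 41.33 mM, giving Km = 41.33 − 22.1 = 19.2 mM.

19.2 mM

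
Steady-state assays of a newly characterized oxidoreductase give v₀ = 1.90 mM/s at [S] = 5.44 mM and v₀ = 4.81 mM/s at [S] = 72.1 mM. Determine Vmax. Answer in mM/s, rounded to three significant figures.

In reciprocal form, 1/v = (Km/Vmax)·(1/[S]) + 1/Vmax. The two points give (1/[S], 1/v) = (0.1838, 0.5263) and (0.01387, 0.2079).
Slope = (0.5263 − 0.2079)/(0.1838 − 0.01387) = 1.874; intercept = 0.5263 − 1.874×0.1838 = 0.1819.
Vmax = 1/intercept = 5.50 mM/s; Km = slope × Vmax = 1.874 × 5.50 = 10.3 mM.

5.50 mM/s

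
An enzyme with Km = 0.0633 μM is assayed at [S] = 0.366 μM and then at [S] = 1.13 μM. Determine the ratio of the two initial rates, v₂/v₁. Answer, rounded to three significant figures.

The fractional saturations are [S]/(Km+[S]) = 0.366/0.4293 = 0.8526 and 1.13/1.193 = 0.9470.
v₂/v₁ is just their ratio: 0.9470/0.8526 = 1.11.

1.11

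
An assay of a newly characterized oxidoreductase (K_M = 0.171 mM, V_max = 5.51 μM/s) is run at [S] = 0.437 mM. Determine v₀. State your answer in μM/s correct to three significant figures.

3.96 μM/s

[S]/(Km+[S]) = 0.437/0.6080 = 0.7188, the fractional saturation.
v = 0.7188 × Vmax = 0.7188 × 5.51 = 3.96 μM/s.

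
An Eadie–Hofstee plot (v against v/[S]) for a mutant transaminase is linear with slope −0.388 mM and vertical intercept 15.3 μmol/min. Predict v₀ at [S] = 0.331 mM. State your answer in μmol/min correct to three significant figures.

7.04 μmol/min

In the Eadie–Hofstee form v = Vmax − Km·(v/[S]), the slope is −Km and the intercept is Vmax, so Km = 0.388 mM and Vmax = 15.3 μmol/min.
v = 15.3 × 0.331/(0.388 + 0.331) = 7.04 μmol/min.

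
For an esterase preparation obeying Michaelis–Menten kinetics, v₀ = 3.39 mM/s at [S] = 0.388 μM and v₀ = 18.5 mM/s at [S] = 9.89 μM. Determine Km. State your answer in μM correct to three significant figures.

In reciprocal form, 1/v = (Km/Vmax)·(1/[S]) + 1/Vmax. The two points give (1/[S], 1/v) = (2.577, 0.2950) and (0.1011, 0.05405).
Slope = (0.2950 − 0.05405)/(2.577 − 0.1011) = 0.09730; intercept = 0.2950 − 0.09730×2.577 = 0.04422.
Vmax = 1/intercept = 22.6 mM/s; Km = slope × Vmax = 0.09730 × 22.6 = 2.20 μM.

2.20 μM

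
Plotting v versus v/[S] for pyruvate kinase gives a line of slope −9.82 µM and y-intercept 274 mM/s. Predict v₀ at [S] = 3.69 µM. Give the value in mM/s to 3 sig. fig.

74.8 mM/s

In the Eadie–Hofstee form v = Vmax − Km·(v/[S]), the slope is −Km and the intercept is Vmax, so Km = 9.82 µM and Vmax = 274 mM/s.
v = 274 × 3.69/(9.82 + 3.69) = 74.8 mM/s.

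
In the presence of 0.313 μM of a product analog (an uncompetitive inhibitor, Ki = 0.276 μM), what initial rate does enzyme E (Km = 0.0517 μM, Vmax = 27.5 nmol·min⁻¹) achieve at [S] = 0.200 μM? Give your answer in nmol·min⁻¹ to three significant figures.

With α = 1 + [I]/Ki = 1 + 0.313/0.276 = 2.134, the uncompetitive rate law is v = (Vmax/α)·[S] / (Km/α + [S]).
v = (27.5/2.134)×0.200 / (0.0517/2.134 + 0.200) = 2.577/0.2242 = 11.5 nmol·min⁻¹.

11.5 nmol·min⁻¹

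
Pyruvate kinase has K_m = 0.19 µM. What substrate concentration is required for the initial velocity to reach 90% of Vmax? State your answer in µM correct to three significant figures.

1.71 µM

v/Vmax = [S]/(Km+[S]) = 0.9, so [S] = Km·0.9/(1 − 0.9) = 0.19 × 9.000.
[S] = 1.71 µM.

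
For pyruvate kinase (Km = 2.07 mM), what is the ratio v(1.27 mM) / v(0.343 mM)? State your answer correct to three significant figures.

Since Vmax cancels, v₂/v₁ = [S]₂(Km+[S]₁) / [S]₁(Km+[S]₂).
= 1.27×(2.07+0.343) / (0.343×(2.07+1.27)) = 3.065/1.146 = 2.67.

2.67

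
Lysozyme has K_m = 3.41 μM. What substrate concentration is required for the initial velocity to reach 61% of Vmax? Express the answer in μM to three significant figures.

5.33 μM

v/Vmax = [S]/(Km+[S]) = 0.61, so [S] = Km·0.61/(1 − 0.61) = 3.41 × 1.564.
[S] = 5.33 μM.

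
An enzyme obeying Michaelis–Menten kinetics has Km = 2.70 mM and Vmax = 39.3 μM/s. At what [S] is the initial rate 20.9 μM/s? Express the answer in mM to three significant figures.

The required fractional saturation is v/Vmax = 20.9/39.3 = 0.5318.
Then [S]/(Km+[S]) = 0.5318 ⇒ [S] = 2.70 × 0.5318/(1 − 0.5318) = 3.07 mM.

3.07 mM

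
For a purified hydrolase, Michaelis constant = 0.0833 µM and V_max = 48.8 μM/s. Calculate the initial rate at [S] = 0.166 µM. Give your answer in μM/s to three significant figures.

32.5 μM/s

v = Vmax·[S]/(Km + [S]) = 48.8 × 0.166 / (0.0833 + 0.166)
  = 8.101 / 0.2493 = 32.5 μM/s.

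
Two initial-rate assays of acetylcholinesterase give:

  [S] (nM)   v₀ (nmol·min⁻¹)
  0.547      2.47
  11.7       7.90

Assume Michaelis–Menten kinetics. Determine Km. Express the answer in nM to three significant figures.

1.41 nM

From v = Vmax[S]/(Km+[S]), each point gives Vmax = v(Km+[S])/[S].
Equating: 2.47(Km+0.547)/0.547 = 7.90(Km+11.7)/11.7.
4.516·Km + 2.47 = 0.6752·Km + 7.90, so (4.516 − 0.6752)·Km = 7.90 − 2.47.
Km = 5.430/3.840 = 1.41 nM; then Vmax = 2.47(1.41+0.547)/0.547 = 8.85 nmol·min⁻¹.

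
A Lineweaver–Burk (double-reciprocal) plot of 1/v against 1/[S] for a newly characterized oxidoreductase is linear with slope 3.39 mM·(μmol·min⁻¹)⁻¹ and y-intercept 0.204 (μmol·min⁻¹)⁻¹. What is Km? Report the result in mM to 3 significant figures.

16.6 mM

y-intercept = 1/Vmax ⇒ Vmax = 4.90 μmol·min⁻¹; slope = Km/Vmax ⇒ Km = slope × Vmax.
Km = 3.39 × 4.90 = 16.6 mM.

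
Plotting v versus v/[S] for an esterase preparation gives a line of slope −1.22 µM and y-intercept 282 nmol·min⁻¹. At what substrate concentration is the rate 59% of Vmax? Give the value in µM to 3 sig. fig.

1.76 µM

The Eadie–Hofstee slope gives Km = 1.22 µM (slope = −Km).
v/Vmax = [S]/(Km+[S]) = 0.59 ⇒ [S] = Km·0.59/(1−0.59) = 1.22 × 1.439 = 1.76 µM.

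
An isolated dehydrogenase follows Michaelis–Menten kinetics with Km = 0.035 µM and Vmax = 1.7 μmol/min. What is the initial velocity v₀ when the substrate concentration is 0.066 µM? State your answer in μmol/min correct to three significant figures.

[S]/(Km+[S]) = 0.066/0.1010 = 0.6535, the fractional saturation.
v = 0.6535 × Vmax = 0.6535 × 1.7 = 1.11 μmol/min.

1.11 μmol/min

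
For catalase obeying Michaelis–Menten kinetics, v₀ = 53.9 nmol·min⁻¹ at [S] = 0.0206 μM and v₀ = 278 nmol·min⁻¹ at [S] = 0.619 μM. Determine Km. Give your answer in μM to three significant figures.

0.103 μM

In reciprocal form, 1/v = (Km/Vmax)·(1/[S]) + 1/Vmax. The two points give (1/[S], 1/v) = (48.54, 0.01855) and (1.616, 0.003597).
Slope = (0.01855 − 0.003597)/(48.54 − 1.616) = 0.0003187; intercept = 0.01855 − 0.0003187×48.54 = 0.003082.
Vmax = 1/intercept = 324 nmol·min⁻¹; Km = slope × Vmax = 0.0003187 × 324 = 0.103 μM.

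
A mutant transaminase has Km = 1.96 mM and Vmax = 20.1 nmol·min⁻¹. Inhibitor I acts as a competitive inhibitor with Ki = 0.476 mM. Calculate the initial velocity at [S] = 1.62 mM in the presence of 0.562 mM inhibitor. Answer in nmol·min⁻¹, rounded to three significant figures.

With α = 1 + [I]/Ki = 1 + 0.562/0.476 = 2.181, the competitive rate law is v = Vmax[S] / (αKm + [S]).
v = 20.1×1.62 / (2.181×1.96 + 1.62) = 32.56/5.894 = 5.52 nmol·min⁻¹.

5.52 nmol·min⁻¹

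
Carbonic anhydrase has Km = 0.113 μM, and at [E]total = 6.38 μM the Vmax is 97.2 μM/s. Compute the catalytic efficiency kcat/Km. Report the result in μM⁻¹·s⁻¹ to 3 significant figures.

135 μM⁻¹·s⁻¹

kcat = Vmax/[E]total = 97.2/6.38 = 15.2 s⁻¹.
kcat/Km = 15.2/0.113 = 135 μM⁻¹·s⁻¹.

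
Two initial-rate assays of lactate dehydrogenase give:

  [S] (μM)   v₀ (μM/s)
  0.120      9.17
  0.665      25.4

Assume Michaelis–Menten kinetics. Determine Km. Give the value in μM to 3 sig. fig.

0.425 μM

From v = Vmax[S]/(Km+[S]), each point gives Vmax = v(Km+[S])/[S].
Equating: 9.17(Km+0.120)/0.120 = 25.4(Km+0.665)/0.665.
76.42·Km + 9.17 = 38.20·Km + 25.4, so (76.42 − 38.20)·Km = 25.4 − 9.17.
Km = 16.23/38.22 = 0.425 μM; then Vmax = 9.17(0.425+0.120)/0.120 = 41.6 μM/s.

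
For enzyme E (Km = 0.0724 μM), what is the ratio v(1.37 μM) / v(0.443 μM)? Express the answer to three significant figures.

Since Vmax cancels, v₂/v₁ = [S]₂(Km+[S]₁) / [S]₁(Km+[S]₂).
= 1.37×(0.0724+0.443) / (0.443×(0.0724+1.37)) = 0.7061/0.6390 = 1.11.

1.11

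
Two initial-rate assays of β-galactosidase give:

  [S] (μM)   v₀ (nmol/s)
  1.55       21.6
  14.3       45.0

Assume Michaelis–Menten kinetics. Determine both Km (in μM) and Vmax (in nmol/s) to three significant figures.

Km = 2.17 μM; Vmax = 51.8 nmol/s

In reciprocal form, 1/v = (Km/Vmax)·(1/[S]) + 1/Vmax. The two points give (1/[S], 1/v) = (0.6452, 0.04630) and (0.06993, 0.02222).
Slope = (0.04630 − 0.02222)/(0.6452 − 0.06993) = 0.04185; intercept = 0.04630 − 0.04185×0.6452 = 0.01930.
Vmax = 1/intercept = 51.8 nmol/s; Km = slope × Vmax = 0.04185 × 51.8 = 2.17 μM.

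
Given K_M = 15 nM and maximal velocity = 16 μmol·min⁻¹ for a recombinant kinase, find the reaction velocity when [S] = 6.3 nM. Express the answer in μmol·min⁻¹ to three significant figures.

[S]/(Km+[S]) = 6.3/21.30 = 0.2958, the fractional saturation.
v = 0.2958 × Vmax = 0.2958 × 16 = 4.73 μmol·min⁻¹.

4.73 μmol·min⁻¹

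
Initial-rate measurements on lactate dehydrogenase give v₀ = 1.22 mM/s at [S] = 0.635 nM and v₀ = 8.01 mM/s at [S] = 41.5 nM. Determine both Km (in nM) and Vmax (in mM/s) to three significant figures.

In reciprocal form, 1/v = (Km/Vmax)·(1/[S]) + 1/Vmax. The two points give (1/[S], 1/v) = (1.575, 0.8197) and (0.02410, 0.1248).
Slope = (0.8197 − 0.1248)/(1.575 − 0.02410) = 0.4481; intercept = 0.8197 − 0.4481×1.575 = 0.1140.
Vmax = 1/intercept = 8.77 mM/s; Km = slope × Vmax = 0.4481 × 8.77 = 3.93 nM.

Km = 3.93 nM; Vmax = 8.77 mM/s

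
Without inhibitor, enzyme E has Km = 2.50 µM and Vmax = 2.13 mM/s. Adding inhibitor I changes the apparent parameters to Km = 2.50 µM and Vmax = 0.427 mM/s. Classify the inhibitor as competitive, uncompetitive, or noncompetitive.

noncompetitive

Vmax decreases (2.13 → 0.427 mM/s) while Km is unchanged — pure noncompetitive inhibition.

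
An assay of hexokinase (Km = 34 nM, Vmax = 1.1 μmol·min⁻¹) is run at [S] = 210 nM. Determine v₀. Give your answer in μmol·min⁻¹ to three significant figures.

[S]/(Km+[S]) = 210/244.0 = 0.8607, the fractional saturation.
v = 0.8607 × Vmax = 0.8607 × 1.1 = 0.947 μmol·min⁻¹.

0.947 μmol·min⁻¹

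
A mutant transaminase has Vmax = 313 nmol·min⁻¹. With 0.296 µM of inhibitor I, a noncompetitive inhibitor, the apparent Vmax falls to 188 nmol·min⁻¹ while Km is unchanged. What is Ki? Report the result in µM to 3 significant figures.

0.445 µM

Noncompetitive: Vmax,app = Vmax/α with α = 1 + [I]/Ki.
α = Vmax/Vmax,app = 313/188 = 1.665.
Since α = 1 + [I]/Ki, [I]/Ki = 1.665 − 1 = 0.6649 and Ki = 0.296/0.6649 = 0.445 µM.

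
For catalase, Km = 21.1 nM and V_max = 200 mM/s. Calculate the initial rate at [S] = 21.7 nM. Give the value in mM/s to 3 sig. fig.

[S]/(Km+[S]) = 21.7/42.80 = 0.5070, the fractional saturation.
v = 0.5070 × Vmax = 0.5070 × 200 = 101 mM/s.

101 mM/s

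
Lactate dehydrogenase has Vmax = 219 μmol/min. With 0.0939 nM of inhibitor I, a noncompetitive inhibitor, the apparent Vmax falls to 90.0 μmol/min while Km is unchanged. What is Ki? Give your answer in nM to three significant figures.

Noncompetitive: Vmax,app = Vmax/α with α = 1 + [I]/Ki.
α = Vmax/Vmax,app = 219/90.0 = 2.433.
Since α = 1 + [I]/Ki, [I]/Ki = 2.433 − 1 = 1.433 and Ki = 0.0939/1.433 = 0.0655 nM.

0.0655 nM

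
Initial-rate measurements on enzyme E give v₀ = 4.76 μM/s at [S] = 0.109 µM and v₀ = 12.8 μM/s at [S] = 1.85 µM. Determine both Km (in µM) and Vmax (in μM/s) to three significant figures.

In reciprocal form, 1/v = (Km/Vmax)·(1/[S]) + 1/Vmax. The two points give (1/[S], 1/v) = (9.174, 0.2101) and (0.5405, 0.07812).
Slope = (0.2101 − 0.07812)/(9.174 − 0.5405) = 0.01528; intercept = 0.2101 − 0.01528×9.174 = 0.06986.
Vmax = 1/intercept = 14.3 μM/s; Km = slope × Vmax = 0.01528 × 14.3 = 0.219 µM.

Km = 0.219 µM; Vmax = 14.3 μM/s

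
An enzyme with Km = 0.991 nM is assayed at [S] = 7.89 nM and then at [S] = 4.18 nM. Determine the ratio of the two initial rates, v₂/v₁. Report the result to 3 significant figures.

0.910

The fractional saturations are [S]/(Km+[S]) = 7.89/8.881 = 0.8884 and 4.18/5.171 = 0.8084.
v₂/v₁ is just their ratio: 0.8084/0.8884 = 0.910.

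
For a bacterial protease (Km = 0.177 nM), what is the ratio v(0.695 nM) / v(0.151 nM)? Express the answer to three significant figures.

1.73

The fractional saturations are [S]/(Km+[S]) = 0.151/0.3280 = 0.4604 and 0.695/0.8720 = 0.7970.
v₂/v₁ is just their ratio: 0.7970/0.4604 = 1.73.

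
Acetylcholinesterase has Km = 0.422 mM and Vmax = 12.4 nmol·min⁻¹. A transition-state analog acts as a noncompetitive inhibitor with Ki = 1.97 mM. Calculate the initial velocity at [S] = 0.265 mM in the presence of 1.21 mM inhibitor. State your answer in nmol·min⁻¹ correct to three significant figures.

2.96 nmol·min⁻¹

α = 1 + [I]/Ki = 1 + 1.21/1.97 = 1.614.
For a noncompetitive inhibitor, Vmax is reduced to Vmax/α while Km is unchanged: Km,app = 0.422 mM, Vmax,app = 7.68 nmol·min⁻¹.
v = Vmax,app·[S]/(Km,app + [S]) = 7.68 × 0.265/(0.422 + 0.265) = 2.96 nmol·min⁻¹.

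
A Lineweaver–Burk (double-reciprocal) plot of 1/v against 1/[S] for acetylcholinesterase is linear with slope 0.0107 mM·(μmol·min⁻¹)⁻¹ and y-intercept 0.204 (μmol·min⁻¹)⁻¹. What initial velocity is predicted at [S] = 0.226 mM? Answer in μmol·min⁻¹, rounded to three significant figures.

3.98 μmol·min⁻¹

The y-intercept is 1/Vmax, so Vmax = 1/0.204 = 4.90 μmol·min⁻¹.
The slope is Km/Vmax, so Km = 0.0107 × 4.90 = 0.0525 mM.
Then v = 4.90 × 0.226/(0.0525 + 0.226) = 3.98 μmol·min⁻¹.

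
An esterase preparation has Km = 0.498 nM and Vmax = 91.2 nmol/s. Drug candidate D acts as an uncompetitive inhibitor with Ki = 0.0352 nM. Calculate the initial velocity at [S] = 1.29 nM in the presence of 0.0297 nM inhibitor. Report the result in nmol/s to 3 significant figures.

α = 1 + [I]/Ki = 1 + 0.0297/0.0352 = 1.844.
For an uncompetitive inhibitor, both parameters are divided by α, giving Vmax/α and Km/α: Km,app = 0.270 nM, Vmax,app = 49.5 nmol/s.
v = Vmax,app·[S]/(Km,app + [S]) = 49.5 × 1.29/(0.270 + 1.29) = 40.9 nmol/s.

40.9 nmol/s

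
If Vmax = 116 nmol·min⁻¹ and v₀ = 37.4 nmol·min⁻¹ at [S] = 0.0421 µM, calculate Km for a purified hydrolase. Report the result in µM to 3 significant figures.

From v = Vmax[S]/(Km+[S]), Km = [S](Vmax − v)/v.
Km = 0.0421 × (116 − 37.4) / 37.4 = 3.309/37.4 = 0.0885 µM.

0.0885 µM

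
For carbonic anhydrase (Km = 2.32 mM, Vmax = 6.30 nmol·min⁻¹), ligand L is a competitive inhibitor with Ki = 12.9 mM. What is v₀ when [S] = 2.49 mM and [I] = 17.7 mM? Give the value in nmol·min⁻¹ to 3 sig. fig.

1.96 nmol·min⁻¹

With α = 1 + [I]/Ki = 1 + 17.7/12.9 = 2.372, the competitive rate law is v = Vmax[S] / (αKm + [S]).
v = 6.30×2.49 / (2.372×2.32 + 2.49) = 15.69/7.993 = 1.96 nmol·min⁻¹.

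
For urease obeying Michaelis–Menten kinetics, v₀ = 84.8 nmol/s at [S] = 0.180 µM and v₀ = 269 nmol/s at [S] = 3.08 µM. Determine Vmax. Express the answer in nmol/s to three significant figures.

311 nmol/s

From v = Vmax[S]/(Km+[S]), each point gives Vmax = v(Km+[S])/[S].
Equating: 84.8(Km+0.180)/0.180 = 269(Km+3.08)/3.08.
471.1·Km + 84.8 = 87.34·Km + 269, so (471.1 − 87.34)·Km = 269 − 84.8.
Km = 184.2/383.8 = 0.480 µM; then Vmax = 84.8(0.480+0.180)/0.180 = 311 nmol/s.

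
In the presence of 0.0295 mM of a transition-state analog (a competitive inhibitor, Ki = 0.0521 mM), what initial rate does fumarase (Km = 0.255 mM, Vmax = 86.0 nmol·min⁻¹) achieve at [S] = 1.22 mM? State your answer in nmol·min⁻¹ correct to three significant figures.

64.8 nmol·min⁻¹

With α = 1 + [I]/Ki = 1 + 0.0295/0.0521 = 1.566, the competitive rate law is v = Vmax[S] / (αKm + [S]).
v = 86.0×1.22 / (1.566×0.255 + 1.22) = 104.9/1.619 = 64.8 nmol·min⁻¹.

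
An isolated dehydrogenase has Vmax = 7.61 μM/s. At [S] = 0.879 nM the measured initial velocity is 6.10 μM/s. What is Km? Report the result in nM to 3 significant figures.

0.218 nM

From v = Vmax[S]/(Km+[S]), Km = [S](Vmax − v)/v.
Km = 0.879 × (7.61 − 6.10) / 6.10 = 1.327/6.10 = 0.218 nM.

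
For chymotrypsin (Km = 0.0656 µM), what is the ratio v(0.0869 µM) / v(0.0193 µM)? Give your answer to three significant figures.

2.51

Since Vmax cancels, v₂/v₁ = [S]₂(Km+[S]₁) / [S]₁(Km+[S]₂).
= 0.0869×(0.0656+0.0193) / (0.0193×(0.0656+0.0869)) = 0.007378/0.002943 = 2.51.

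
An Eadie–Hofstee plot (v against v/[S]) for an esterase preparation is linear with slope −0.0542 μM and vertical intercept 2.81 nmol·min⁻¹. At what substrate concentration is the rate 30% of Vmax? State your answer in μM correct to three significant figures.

The Eadie–Hofstee slope gives Km = 0.0542 μM (slope = −Km).
v/Vmax = [S]/(Km+[S]) = 0.3 ⇒ [S] = Km·0.3/(1−0.3) = 0.0542 × 0.4286 = 0.0232 μM.

0.0232 μM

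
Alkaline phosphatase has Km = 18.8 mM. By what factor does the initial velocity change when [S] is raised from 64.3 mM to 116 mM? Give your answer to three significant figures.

Since Vmax cancels, v₂/v₁ = [S]₂(Km+[S]₁) / [S]₁(Km+[S]₂).
= 116×(18.8+64.3) / (64.3×(18.8+116)) = 9640/8668 = 1.11.

1.11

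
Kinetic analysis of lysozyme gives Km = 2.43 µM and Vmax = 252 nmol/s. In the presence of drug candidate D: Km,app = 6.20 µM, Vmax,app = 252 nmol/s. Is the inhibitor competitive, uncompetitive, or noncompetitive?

competitive

Km increases (2.43 → 6.20 µM) while Vmax is unchanged — the hallmark of competitive inhibition.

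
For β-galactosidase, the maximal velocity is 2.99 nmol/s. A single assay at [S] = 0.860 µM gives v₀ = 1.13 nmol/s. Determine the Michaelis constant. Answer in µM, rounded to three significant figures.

1.42 µM

v/Vmax = 1.13/2.99 = 0.3779 = [S]/(Km+[S]).
So Km + [S] = [S]/0.3779 = 2.276 µM, giving Km = 2.276 − 0.860 = 1.42 µM.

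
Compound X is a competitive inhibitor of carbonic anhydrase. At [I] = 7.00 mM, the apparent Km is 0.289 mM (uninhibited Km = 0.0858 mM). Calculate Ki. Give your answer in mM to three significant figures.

Competitive: Km,app = α·Km with α = 1 + [I]/Ki.
α = Km,app/Km = 0.289/0.0858 = 3.368.
Ki = [I]/(α − 1) = 7.00/2.368 = 2.96 mM.

2.96 mM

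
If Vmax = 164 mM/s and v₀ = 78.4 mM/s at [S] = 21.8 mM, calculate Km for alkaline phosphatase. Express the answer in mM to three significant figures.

v/Vmax = 78.4/164 = 0.4780 = [S]/(Km+[S]).
So Km + [S] = [S]/0.4780 = 45.60 mM, giving Km = 45.60 − 21.8 = 23.8 mM.

23.8 mM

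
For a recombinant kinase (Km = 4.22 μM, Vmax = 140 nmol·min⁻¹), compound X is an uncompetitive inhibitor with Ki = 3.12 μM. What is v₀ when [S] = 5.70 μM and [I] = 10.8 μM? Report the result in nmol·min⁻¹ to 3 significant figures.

26.9 nmol·min⁻¹

α = 1 + [I]/Ki = 1 + 10.8/3.12 = 4.462.
For an uncompetitive inhibitor, both parameters are divided by α, giving Vmax/α and Km/α: Km,app = 0.946 μM, Vmax,app = 31.4 nmol·min⁻¹.
v = Vmax,app·[S]/(Km,app + [S]) = 31.4 × 5.70/(0.946 + 5.70) = 26.9 nmol·min⁻¹.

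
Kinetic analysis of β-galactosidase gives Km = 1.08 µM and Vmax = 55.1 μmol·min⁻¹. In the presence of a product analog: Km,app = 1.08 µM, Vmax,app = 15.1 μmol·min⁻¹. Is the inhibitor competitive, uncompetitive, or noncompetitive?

Vmax decreases (55.1 → 15.1 μmol·min⁻¹) while Km is unchanged — pure noncompetitive inhibition.

noncompetitive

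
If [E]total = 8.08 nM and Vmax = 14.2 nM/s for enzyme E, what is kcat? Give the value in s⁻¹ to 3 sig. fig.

kcat = Vmax/[E]total = 14.2 nM/s / 8.08 nM = 1.76 s⁻¹.

1.76 s⁻¹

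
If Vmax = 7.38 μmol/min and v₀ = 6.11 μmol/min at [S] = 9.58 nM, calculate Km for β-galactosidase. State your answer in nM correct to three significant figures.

1.99 nM

v/Vmax = 6.11/7.38 = 0.8279 = [S]/(Km+[S]).
So Km + [S] = [S]/0.8279 = 11.57 nM, giving Km = 11.57 − 9.58 = 1.99 nM.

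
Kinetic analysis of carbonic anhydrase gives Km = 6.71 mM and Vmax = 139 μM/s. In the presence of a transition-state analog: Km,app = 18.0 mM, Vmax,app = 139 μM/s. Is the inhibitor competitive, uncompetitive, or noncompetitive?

competitive

Km increases (6.71 → 18.0 mM) while Vmax is unchanged — the hallmark of competitive inhibition.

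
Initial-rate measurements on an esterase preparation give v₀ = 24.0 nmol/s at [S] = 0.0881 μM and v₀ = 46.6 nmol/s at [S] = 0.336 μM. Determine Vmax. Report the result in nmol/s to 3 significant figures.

In reciprocal form, 1/v = (Km/Vmax)·(1/[S]) + 1/Vmax. The two points give (1/[S], 1/v) = (11.35, 0.04167) and (2.976, 0.02146).
Slope = (0.04167 − 0.02146)/(11.35 − 2.976) = 0.002413; intercept = 0.04167 − 0.002413×11.35 = 0.01428.
Vmax = 1/intercept = 70.0 nmol/s; Km = slope × Vmax = 0.002413 × 70.0 = 0.169 μM.

70.0 nmol/s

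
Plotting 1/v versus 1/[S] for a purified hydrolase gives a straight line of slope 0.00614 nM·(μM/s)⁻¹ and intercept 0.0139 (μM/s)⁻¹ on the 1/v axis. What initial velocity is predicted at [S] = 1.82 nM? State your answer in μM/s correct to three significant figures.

57.9 μM/s

The y-intercept is 1/Vmax, so Vmax = 1/0.0139 = 71.9 μM/s.
The slope is Km/Vmax, so Km = 0.00614 × 71.9 = 0.442 nM.
Then v = 71.9 × 1.82/(0.442 + 1.82) = 57.9 μM/s.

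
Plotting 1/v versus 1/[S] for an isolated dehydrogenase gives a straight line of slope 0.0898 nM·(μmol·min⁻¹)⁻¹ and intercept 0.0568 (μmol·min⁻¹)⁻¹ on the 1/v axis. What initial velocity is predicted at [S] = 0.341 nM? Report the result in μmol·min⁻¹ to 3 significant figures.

The y-intercept is 1/Vmax, so Vmax = 1/0.0568 = 17.6 μmol·min⁻¹.
The slope is Km/Vmax, so Km = 0.0898 × 17.6 = 1.58 nM.
Then v = 17.6 × 0.341/(1.58 + 0.341) = 3.12 μmol·min⁻¹.

3.12 μmol·min⁻¹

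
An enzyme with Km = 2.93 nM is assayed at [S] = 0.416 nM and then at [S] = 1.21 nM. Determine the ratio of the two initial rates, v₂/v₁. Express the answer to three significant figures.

The fractional saturations are [S]/(Km+[S]) = 0.416/3.346 = 0.1243 and 1.21/4.140 = 0.2923.
v₂/v₁ is just their ratio: 0.2923/0.1243 = 2.35.

2.35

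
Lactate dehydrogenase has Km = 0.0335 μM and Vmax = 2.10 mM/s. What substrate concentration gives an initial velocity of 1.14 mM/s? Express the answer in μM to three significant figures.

Rearranging v = Vmax[S]/(Km+[S]) gives [S] = Km·v/(Vmax − v).
[S] = 0.0335 × 1.14 / (2.10 − 1.14) = 0.03819/0.9600 = 0.0398 μM.

0.0398 μM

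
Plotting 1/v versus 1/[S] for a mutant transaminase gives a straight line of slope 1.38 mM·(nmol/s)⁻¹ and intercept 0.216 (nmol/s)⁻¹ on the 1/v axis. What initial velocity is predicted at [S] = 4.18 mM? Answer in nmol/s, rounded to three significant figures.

1.83 nmol/s

The y-intercept is 1/Vmax, so Vmax = 1/0.216 = 4.63 nmol/s.
The slope is Km/Vmax, so Km = 1.38 × 4.63 = 6.39 mM.
Then v = 4.63 × 4.18/(6.39 + 4.18) = 1.83 nmol/s.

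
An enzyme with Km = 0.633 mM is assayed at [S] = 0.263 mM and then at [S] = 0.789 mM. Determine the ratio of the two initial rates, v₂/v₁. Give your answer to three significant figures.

1.89

The fractional saturations are [S]/(Km+[S]) = 0.263/0.8960 = 0.2935 and 0.789/1.422 = 0.5549.
v₂/v₁ is just their ratio: 0.5549/0.2935 = 1.89.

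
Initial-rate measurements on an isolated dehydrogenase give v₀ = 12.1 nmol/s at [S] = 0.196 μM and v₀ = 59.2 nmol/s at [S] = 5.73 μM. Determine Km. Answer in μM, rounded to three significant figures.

In reciprocal form, 1/v = (Km/Vmax)·(1/[S]) + 1/Vmax. The two points give (1/[S], 1/v) = (5.102, 0.08264) and (0.1745, 0.01689).
Slope = (0.08264 − 0.01689)/(5.102 − 0.1745) = 0.01334; intercept = 0.08264 − 0.01334×5.102 = 0.01456.
Vmax = 1/intercept = 68.7 nmol/s; Km = slope × Vmax = 0.01334 × 68.7 = 0.916 μM.

0.916 μM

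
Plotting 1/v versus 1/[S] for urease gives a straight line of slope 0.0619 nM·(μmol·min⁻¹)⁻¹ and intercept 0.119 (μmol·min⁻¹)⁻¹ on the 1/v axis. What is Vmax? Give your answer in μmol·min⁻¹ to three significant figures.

8.40 μmol·min⁻¹

The y-intercept of a Lineweaver–Burk plot equals 1/Vmax, so Vmax = 1/0.119 = 8.40 μmol·min⁻¹.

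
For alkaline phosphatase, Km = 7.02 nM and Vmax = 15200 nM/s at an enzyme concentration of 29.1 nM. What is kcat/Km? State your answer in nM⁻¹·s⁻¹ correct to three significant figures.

kcat = Vmax/[E]total = 15200/29.1 = 522 s⁻¹.
kcat/Km = 522/7.02 = 74.4 nM⁻¹·s⁻¹.

74.4 nM⁻¹·s⁻¹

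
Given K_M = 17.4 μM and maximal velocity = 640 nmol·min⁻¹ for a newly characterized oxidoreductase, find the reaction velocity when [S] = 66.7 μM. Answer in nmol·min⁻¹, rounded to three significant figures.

v = Vmax·[S]/(Km + [S]) = 640 × 66.7 / (17.4 + 66.7)
  = 42690 / 84.10 = 508 nmol·min⁻¹.

508 nmol·min⁻¹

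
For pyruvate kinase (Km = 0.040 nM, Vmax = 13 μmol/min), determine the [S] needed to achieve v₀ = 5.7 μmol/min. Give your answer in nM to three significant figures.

0.0312 nM

Rearranging v = Vmax[S]/(Km+[S]) gives [S] = Km·v/(Vmax − v).
[S] = 0.040 × 5.7 / (13 − 5.7) = 0.2280/7.300 = 0.0312 nM.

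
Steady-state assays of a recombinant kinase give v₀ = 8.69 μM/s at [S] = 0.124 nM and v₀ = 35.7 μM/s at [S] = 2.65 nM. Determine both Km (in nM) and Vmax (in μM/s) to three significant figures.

Km = 0.477 nM; Vmax = 42.1 μM/s

From v = Vmax[S]/(Km+[S]), each point gives Vmax = v(Km+[S])/[S].
Equating: 8.69(Km+0.124)/0.124 = 35.7(Km+2.65)/2.65.
70.08·Km + 8.69 = 13.47·Km + 35.7, so (70.08 − 13.47)·Km = 35.7 − 8.69.
Km = 27.01/56.61 = 0.477 nM; then Vmax = 8.69(0.477+0.124)/0.124 = 42.1 μM/s.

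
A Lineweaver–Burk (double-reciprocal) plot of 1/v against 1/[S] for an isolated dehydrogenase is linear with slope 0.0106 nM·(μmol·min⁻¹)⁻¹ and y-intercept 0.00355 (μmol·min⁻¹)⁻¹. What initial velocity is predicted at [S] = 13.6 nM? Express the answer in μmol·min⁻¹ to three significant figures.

231 μmol·min⁻¹

The y-intercept is 1/Vmax, so Vmax = 1/0.00355 = 282 μmol·min⁻¹.
The slope is Km/Vmax, so Km = 0.0106 × 282 = 2.99 nM.
Then v = 282 × 13.6/(2.99 + 13.6) = 231 μmol·min⁻¹.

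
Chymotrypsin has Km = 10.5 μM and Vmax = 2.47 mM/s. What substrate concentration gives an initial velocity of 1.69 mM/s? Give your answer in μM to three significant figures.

The required fractional saturation is v/Vmax = 1.69/2.47 = 0.6842.
Then [S]/(Km+[S]) = 0.6842 ⇒ [S] = 10.5 × 0.6842/(1 − 0.6842) = 22.7 μM.

22.7 μM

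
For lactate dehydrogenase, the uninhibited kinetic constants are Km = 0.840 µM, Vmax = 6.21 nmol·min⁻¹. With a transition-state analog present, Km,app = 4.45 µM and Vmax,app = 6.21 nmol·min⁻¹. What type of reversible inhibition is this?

Km increases (0.840 → 4.45 µM) while Vmax is unchanged — the hallmark of competitive inhibition.

competitive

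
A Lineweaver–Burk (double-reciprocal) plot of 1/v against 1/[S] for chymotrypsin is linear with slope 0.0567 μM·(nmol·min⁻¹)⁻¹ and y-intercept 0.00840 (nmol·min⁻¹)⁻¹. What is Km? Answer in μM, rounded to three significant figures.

6.75 μM

y-intercept = 1/Vmax ⇒ Vmax = 119 nmol·min⁻¹; slope = Km/Vmax ⇒ Km = slope × Vmax.
Km = 0.0567 × 119 = 6.75 μM.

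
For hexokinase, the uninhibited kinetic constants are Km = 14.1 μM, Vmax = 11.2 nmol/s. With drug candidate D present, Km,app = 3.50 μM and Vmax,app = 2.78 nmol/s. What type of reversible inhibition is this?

Both Km and Vmax decrease by the same factor (~4.03-fold) — characteristic of uncompetitive inhibition.

uncompetitive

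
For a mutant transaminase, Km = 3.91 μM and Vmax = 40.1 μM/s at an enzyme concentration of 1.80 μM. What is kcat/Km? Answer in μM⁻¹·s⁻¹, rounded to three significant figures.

kcat = Vmax/[E]total = 40.1/1.80 = 22.3 s⁻¹.
kcat/Km = 22.3/3.91 = 5.70 μM⁻¹·s⁻¹.

5.70 μM⁻¹·s⁻¹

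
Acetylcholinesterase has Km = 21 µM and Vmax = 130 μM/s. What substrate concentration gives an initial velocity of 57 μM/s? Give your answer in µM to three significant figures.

16.4 µM

Rearranging v = Vmax[S]/(Km+[S]) gives [S] = Km·v/(Vmax − v).
[S] = 21 × 57 / (130 − 57) = 1197/73.00 = 16.4 µM.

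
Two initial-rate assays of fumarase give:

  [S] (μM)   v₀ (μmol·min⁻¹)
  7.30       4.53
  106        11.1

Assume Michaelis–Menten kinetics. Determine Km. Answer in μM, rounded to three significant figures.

In reciprocal form, 1/v = (Km/Vmax)·(1/[S]) + 1/Vmax. The two points give (1/[S], 1/v) = (0.1370, 0.2208) and (0.009434, 0.09009).
Slope = (0.2208 − 0.09009)/(0.1370 − 0.009434) = 1.024; intercept = 0.2208 − 1.024×0.1370 = 0.08043.
Vmax = 1/intercept = 12.4 μmol·min⁻¹; Km = slope × Vmax = 1.024 × 12.4 = 12.7 μM.

12.7 μM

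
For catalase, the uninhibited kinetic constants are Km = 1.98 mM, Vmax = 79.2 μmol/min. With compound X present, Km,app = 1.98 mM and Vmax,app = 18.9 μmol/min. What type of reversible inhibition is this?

Vmax decreases (79.2 → 18.9 μmol/min) while Km is unchanged — pure noncompetitive inhibition.

noncompetitive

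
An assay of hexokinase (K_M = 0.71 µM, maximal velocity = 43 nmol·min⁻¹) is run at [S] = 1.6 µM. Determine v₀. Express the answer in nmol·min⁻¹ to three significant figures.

29.8 nmol·min⁻¹

v = Vmax·[S]/(Km + [S]) = 43 × 1.6 / (0.71 + 1.6)
  = 68.80 / 2.310 = 29.8 nmol·min⁻¹.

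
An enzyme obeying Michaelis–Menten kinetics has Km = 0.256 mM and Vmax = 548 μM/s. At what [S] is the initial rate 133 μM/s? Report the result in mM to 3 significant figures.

0.0820 mM

Rearranging v = Vmax[S]/(Km+[S]) gives [S] = Km·v/(Vmax − v).
[S] = 0.256 × 133 / (548 − 133) = 34.05/415.0 = 0.0820 mM.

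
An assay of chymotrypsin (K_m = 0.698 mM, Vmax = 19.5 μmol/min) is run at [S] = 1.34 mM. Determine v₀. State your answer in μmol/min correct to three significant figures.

[S]/(Km+[S]) = 1.34/2.038 = 0.6575, the fractional saturation.
v = 0.6575 × Vmax = 0.6575 × 19.5 = 12.8 μmol/min.

12.8 μmol/min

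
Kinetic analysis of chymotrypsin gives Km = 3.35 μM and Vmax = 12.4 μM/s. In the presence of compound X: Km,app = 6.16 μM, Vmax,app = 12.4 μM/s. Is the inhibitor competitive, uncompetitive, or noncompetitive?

Km increases (3.35 → 6.16 μM) while Vmax is unchanged — the hallmark of competitive inhibition.

competitive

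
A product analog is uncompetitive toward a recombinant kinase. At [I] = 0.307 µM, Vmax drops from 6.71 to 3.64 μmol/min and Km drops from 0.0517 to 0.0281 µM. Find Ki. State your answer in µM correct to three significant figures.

Uncompetitive: Vmax,app = Vmax/α (and Km,app = Km/α) with α = 1 + [I]/Ki.
α = Vmax/Vmax,app = 6.71/3.64 = 1.843.
Since α = 1 + [I]/Ki, [I]/Ki = 1.843 − 1 = 0.8434 and Ki = 0.307/0.8434 = 0.364 µM.

0.364 µM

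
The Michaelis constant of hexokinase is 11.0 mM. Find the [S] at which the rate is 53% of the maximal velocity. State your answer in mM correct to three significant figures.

v/Vmax = [S]/(Km+[S]) = 0.53, so [S] = Km·0.53/(1 − 0.53) = 11.0 × 1.128.
[S] = 12.4 mM.

12.4 mM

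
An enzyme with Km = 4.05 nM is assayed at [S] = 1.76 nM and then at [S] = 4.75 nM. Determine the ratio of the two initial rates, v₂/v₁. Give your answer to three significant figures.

1.78

The fractional saturations are [S]/(Km+[S]) = 1.76/5.810 = 0.3029 and 4.75/8.800 = 0.5398.
v₂/v₁ is just their ratio: 0.5398/0.3029 = 1.78.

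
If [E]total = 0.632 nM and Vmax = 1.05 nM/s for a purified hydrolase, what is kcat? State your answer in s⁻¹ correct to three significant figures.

1.66 s⁻¹

kcat = Vmax/[E]total = 1.05 nM/s / 0.632 nM = 1.66 s⁻¹.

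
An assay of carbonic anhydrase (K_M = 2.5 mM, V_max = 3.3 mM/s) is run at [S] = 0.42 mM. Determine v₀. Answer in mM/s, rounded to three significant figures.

v = Vmax·[S]/(Km + [S]) = 3.3 × 0.42 / (2.5 + 0.42)
  = 1.386 / 2.920 = 0.475 mM/s.

0.475 mM/s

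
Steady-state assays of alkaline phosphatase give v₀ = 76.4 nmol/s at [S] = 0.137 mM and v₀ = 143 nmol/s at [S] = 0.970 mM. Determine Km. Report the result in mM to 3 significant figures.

0.162 mM

In reciprocal form, 1/v = (Km/Vmax)·(1/[S]) + 1/Vmax. The two points give (1/[S], 1/v) = (7.299, 0.01309) and (1.031, 0.006993).
Slope = (0.01309 − 0.006993)/(7.299 − 1.031) = 0.0009725; intercept = 0.01309 − 0.0009725×7.299 = 0.005990.
Vmax = 1/intercept = 167 nmol/s; Km = slope × Vmax = 0.0009725 × 167 = 0.162 mM.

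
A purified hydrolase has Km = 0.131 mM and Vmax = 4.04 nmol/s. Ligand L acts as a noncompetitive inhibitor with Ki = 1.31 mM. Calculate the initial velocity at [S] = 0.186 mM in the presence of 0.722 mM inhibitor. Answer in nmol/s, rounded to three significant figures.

α = 1 + [I]/Ki = 1 + 0.722/1.31 = 1.551.
For a noncompetitive inhibitor, Vmax is reduced to Vmax/α while Km is unchanged: Km,app = 0.131 mM, Vmax,app = 2.60 nmol/s.
v = Vmax,app·[S]/(Km,app + [S]) = 2.60 × 0.186/(0.131 + 0.186) = 1.53 nmol/s.

1.53 nmol/s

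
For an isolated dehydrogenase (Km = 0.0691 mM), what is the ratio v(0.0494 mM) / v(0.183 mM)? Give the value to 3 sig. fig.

0.574

The fractional saturations are [S]/(Km+[S]) = 0.183/0.2521 = 0.7259 and 0.0494/0.1185 = 0.4169.
v₂/v₁ is just their ratio: 0.4169/0.7259 = 0.574.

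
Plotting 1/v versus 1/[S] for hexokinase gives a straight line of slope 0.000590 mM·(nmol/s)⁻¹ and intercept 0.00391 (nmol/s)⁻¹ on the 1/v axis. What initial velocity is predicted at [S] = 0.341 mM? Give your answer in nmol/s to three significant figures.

177 nmol/s

The y-intercept is 1/Vmax, so Vmax = 1/0.00391 = 256 nmol/s.
The slope is Km/Vmax, so Km = 0.000590 × 256 = 0.151 mM.
Then v = 256 × 0.341/(0.151 + 0.341) = 177 nmol/s.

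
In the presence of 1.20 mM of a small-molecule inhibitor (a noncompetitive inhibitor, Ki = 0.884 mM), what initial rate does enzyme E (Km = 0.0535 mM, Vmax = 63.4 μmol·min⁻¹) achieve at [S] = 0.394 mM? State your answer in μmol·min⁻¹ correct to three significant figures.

23.7 μmol·min⁻¹

α = 1 + [I]/Ki = 1 + 1.20/0.884 = 2.357.
For a noncompetitive inhibitor, Vmax is reduced to Vmax/α while Km is unchanged: Km,app = 0.0535 mM, Vmax,app = 26.9 μmol·min⁻¹.
v = Vmax,app·[S]/(Km,app + [S]) = 26.9 × 0.394/(0.0535 + 0.394) = 23.7 μmol·min⁻¹.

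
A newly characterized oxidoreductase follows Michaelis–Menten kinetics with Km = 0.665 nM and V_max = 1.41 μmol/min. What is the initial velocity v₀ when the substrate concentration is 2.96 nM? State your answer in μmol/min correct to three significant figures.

1.15 μmol/min

v = Vmax·[S]/(Km + [S]) = 1.41 × 2.96 / (0.665 + 2.96)
  = 4.174 / 3.625 = 1.15 μmol/min.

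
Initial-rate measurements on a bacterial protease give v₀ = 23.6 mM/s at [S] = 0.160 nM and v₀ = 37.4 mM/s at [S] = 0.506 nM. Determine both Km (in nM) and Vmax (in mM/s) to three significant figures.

Km = 0.188 nM; Vmax = 51.3 mM/s

In reciprocal form, 1/v = (Km/Vmax)·(1/[S]) + 1/Vmax. The two points give (1/[S], 1/v) = (6.250, 0.04237) and (1.976, 0.02674).
Slope = (0.04237 − 0.02674)/(6.250 − 1.976) = 0.003658; intercept = 0.04237 − 0.003658×6.250 = 0.01951.
Vmax = 1/intercept = 51.3 mM/s; Km = slope × Vmax = 0.003658 × 51.3 = 0.188 nM.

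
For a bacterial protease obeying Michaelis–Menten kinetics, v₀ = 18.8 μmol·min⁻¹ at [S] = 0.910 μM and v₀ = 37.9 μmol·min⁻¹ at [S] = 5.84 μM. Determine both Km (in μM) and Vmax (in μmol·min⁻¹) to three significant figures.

From v = Vmax[S]/(Km+[S]), each point gives Vmax = v(Km+[S])/[S].
Equating: 18.8(Km+0.910)/0.910 = 37.9(Km+5.84)/5.84.
20.66·Km + 18.8 = 6.490·Km + 37.9, so (20.66 − 6.490)·Km = 37.9 − 18.8.
Km = 19.10/14.17 = 1.35 μM; then Vmax = 18.8(1.35+0.910)/0.910 = 46.6 μmol·min⁻¹.

Km = 1.35 μM; Vmax = 46.6 μmol·min⁻¹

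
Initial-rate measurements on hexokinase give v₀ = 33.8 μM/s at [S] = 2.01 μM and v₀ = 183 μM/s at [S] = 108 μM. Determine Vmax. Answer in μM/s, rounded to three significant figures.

In reciprocal form, 1/v = (Km/Vmax)·(1/[S]) + 1/Vmax. The two points give (1/[S], 1/v) = (0.4975, 0.02959) and (0.009259, 0.005464).
Slope = (0.02959 − 0.005464)/(0.4975 − 0.009259) = 0.04940; intercept = 0.02959 − 0.04940×0.4975 = 0.005007.
Vmax = 1/intercept = 200 μM/s; Km = slope × Vmax = 0.04940 × 200 = 9.87 μM.

200 μM/s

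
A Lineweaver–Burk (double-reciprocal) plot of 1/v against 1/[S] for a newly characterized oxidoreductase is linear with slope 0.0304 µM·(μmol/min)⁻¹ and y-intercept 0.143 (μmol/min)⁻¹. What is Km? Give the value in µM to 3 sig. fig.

y-intercept = 1/Vmax ⇒ Vmax = 6.99 μmol/min; slope = Km/Vmax ⇒ Km = slope × Vmax.
Km = 0.0304 × 6.99 = 0.213 µM.

0.213 µM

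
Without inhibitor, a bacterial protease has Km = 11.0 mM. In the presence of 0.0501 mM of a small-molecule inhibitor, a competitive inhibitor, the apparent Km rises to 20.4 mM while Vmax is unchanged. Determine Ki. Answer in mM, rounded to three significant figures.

Competitive: Km,app = α·Km with α = 1 + [I]/Ki.
α = Km,app/Km = 20.4/11.0 = 1.855.
Ki = [I]/(α − 1) = 0.0501/0.8545 = 0.0586 mM.

0.0586 mM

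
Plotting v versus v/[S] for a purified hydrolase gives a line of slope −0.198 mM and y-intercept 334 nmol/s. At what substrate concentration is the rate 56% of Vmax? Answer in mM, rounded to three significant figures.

0.252 mM

The Eadie–Hofstee slope gives Km = 0.198 mM (slope = −Km).
v/Vmax = [S]/(Km+[S]) = 0.56 ⇒ [S] = Km·0.56/(1−0.56) = 0.198 × 1.273 = 0.252 mM.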